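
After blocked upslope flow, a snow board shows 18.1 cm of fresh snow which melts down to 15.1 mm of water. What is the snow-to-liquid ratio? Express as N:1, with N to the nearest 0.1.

ratio ≈ 12.0

Ratio = snow depth / SWE = 181 mm / 15.1 mm = 12.0, i.e. 12.0:1.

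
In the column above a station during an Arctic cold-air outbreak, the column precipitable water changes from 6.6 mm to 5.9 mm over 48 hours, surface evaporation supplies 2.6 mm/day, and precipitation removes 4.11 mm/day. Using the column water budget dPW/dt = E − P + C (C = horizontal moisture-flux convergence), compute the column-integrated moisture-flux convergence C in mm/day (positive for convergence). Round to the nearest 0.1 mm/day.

dPW/dt = (5.9 − 6.6) mm / (48/24 day) = -0.350 mm/day.
C = dPW/dt − E + P = (-0.350) − 2.6 + 4.11 = 1.2 mm/day.

C ≈ 1.2 mm/day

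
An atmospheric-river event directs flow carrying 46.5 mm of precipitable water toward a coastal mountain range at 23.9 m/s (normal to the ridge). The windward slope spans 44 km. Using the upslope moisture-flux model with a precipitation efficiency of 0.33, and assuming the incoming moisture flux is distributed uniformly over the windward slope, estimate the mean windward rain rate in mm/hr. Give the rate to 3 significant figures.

Incoming column moisture flux per unit ridge length: F = V × PW = 23.9 × 46.5 = 1111.35 mm·m/s.
Spread over the 44 km slope with efficiency ε = 0.33: R = ε·F/W = 0.33 × 1111.35 / 44000 m = 8.335e-03 mm/s.
R = 8.335e-03 × 3600 = 30.0 mm/hr.

R ≈ 30.0 mm/hr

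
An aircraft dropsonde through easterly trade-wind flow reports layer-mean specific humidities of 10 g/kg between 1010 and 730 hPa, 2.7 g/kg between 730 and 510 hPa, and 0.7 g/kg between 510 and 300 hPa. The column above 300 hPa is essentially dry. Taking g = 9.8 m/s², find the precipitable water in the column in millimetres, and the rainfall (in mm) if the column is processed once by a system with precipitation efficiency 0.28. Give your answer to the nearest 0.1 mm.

PW ≈ 36.1 mm; rainfall ≈ 10.1 mm

Precipitable water is the column-integrated vapour mass per unit area: PW = (1/g) Σ q̄ Δp, with q in kg/kg and Δp in Pa (1 kg/m² of water = 1 mm).
Layer 1010–730 hPa: Δp = 280 hPa = 28000 Pa, q̄ = 0.01 kg/kg → 0.01 × 28000 / 9.8 = 28.57 mm
Layer 730–510 hPa: Δp = 220 hPa = 22000 Pa, q̄ = 0.0027 kg/kg → 0.0027 × 22000 / 9.8 = 6.06 mm
Layer 510–300 hPa: Δp = 210 hPa = 21000 Pa, q̄ = 0.0007 kg/kg → 0.0007 × 21000 / 9.8 = 1.50 mm
PW = 28.57 + 6.06 + 1.50 = 36.13 ≈ 36.1 mm.
Rainfall = ε × PW = 0.28 × 36.1 = 10.1 mm.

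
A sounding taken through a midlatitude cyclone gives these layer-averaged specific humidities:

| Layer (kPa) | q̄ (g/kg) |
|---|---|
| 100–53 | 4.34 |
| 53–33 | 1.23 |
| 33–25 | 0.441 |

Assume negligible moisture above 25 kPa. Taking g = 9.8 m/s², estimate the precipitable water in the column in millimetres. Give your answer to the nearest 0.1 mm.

Precipitable water is the column-integrated vapour mass per unit area: PW = (1/g) Σ q̄ Δp, with q in kg/kg and Δp in Pa (1 kg/m² of water = 1 mm).
Layer 100–53 kPa: Δp = 470 hPa = 47000 Pa, q̄ = 0.00434 kg/kg → 0.00434 × 47000 / 9.8 = 20.81 mm
Layer 53–33 kPa: Δp = 200 hPa = 20000 Pa, q̄ = 0.00123 kg/kg → 0.00123 × 20000 / 9.8 = 2.51 mm
Layer 33–25 kPa: Δp = 80 hPa = 8000 Pa, q̄ = 0.000441 kg/kg → 0.000441 × 8000 / 9.8 = 0.36 mm
PW = 20.81 + 2.51 + 0.36 = 23.68 ≈ 23.7 mm.

PW ≈ 23.7 mm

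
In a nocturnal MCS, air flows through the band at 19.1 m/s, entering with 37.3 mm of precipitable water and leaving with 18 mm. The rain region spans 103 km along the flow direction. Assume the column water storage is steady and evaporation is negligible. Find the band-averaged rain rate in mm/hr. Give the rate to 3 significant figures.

Column moisture flux per unit crosswind length is F = V × PW.
Inflow: F_in = 19.1 × 37.3 = 712.43 mm·m/s
Outflow: F_out = 19.1 × 18 = 343.8 mm·m/s
Steady-state rate R = (F_in − F_out)/L = (712.43 − 343.8) / 103000 m = 3.579e-03 mm/s.
R = 3.579e-03 × 3600 = 12.9 mm/hr.

R ≈ 12.9 mm/hr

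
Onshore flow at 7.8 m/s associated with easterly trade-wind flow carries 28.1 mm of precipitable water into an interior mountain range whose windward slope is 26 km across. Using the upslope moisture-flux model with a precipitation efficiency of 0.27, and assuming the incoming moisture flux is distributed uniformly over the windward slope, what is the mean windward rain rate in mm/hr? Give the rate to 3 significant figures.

R ≈ 8.19 mm/hr

Incoming column moisture flux per unit ridge length: F = V × PW = 7.8 × 28.1 = 219.18 mm·m/s.
Spread over the 26 km slope with efficiency ε = 0.27: R = ε·F/W = 0.27 × 219.18 / 26000 m = 2.276e-03 mm/s.
R = 2.276e-03 × 3600 = 8.19 mm/hr.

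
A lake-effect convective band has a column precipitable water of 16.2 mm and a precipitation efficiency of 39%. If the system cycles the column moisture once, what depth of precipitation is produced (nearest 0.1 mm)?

precipitation ≈ 6.3 mm

Precipitation = ε × PW = 0.39 × 16.2 = 6.3 mm.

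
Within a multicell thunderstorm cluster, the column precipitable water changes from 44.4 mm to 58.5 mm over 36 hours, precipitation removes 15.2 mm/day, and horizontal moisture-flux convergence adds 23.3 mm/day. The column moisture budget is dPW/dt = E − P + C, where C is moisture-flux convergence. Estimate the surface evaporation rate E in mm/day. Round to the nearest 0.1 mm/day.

E ≈ 1.3 mm/day

dPW/dt = (58.5 − 44.4) mm / (36/24 day) = +9.400 mm/day.
E = dPW/dt + P − C = (+9.400) + 15.2 − (23.3) = 1.3 mm/day.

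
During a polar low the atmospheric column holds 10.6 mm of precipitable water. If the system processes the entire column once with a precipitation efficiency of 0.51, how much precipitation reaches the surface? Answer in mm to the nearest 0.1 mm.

precipitation ≈ 5.4 mm

Precipitation = ε × PW = 0.51 × 10.6 = 5.4 mm.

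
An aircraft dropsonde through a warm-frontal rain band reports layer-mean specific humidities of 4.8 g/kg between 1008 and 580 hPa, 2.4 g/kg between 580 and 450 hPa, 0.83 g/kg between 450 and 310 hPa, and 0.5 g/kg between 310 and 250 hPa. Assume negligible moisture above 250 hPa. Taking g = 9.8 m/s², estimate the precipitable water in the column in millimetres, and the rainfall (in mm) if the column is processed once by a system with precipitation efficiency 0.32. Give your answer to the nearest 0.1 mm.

PW ≈ 25.6 mm; rainfall ≈ 8.2 mm

Precipitable water is the column-integrated vapour mass per unit area: PW = (1/g) Σ q̄ Δp, with q in kg/kg and Δp in Pa (1 kg/m² of water = 1 mm).
Layer 1008–580 hPa: Δp = 428 hPa = 42800 Pa, q̄ = 0.0048 kg/kg → 0.0048 × 42800 / 9.8 = 20.96 mm
Layer 580–450 hPa: Δp = 130 hPa = 13000 Pa, q̄ = 0.0024 kg/kg → 0.0024 × 13000 / 9.8 = 3.18 mm
Layer 450–310 hPa: Δp = 140 hPa = 14000 Pa, q̄ = 0.00083 kg/kg → 0.00083 × 14000 / 9.8 = 1.19 mm
Layer 310–250 hPa: Δp = 60 hPa = 6000 Pa, q̄ = 0.0005 kg/kg → 0.0005 × 6000 / 9.8 = 0.31 mm
PW = 20.96 + 3.18 + 1.19 + 0.31 = 25.64 ≈ 25.6 mm.
Rainfall = ε × PW = 0.32 × 25.6 = 8.2 mm.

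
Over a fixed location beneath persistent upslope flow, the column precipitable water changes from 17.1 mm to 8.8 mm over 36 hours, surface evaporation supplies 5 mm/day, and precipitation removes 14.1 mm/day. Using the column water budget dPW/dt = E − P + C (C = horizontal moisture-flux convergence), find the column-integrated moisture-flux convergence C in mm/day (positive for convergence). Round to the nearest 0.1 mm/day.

C ≈ 3.6 mm/day

dPW/dt = (8.8 − 17.1) mm / (36/24 day) = -5.533 mm/day.
C = dPW/dt − E + P = (-5.533) − 5 + 14.1 = 3.6 mm/day.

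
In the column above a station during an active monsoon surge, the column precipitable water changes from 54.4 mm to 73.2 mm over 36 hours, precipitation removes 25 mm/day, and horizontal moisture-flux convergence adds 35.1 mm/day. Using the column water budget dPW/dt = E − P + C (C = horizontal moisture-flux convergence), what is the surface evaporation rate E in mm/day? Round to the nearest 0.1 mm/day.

E ≈ 2.4 mm/day

dPW/dt = (73.2 − 54.4) mm / (36/24 day) = +12.533 mm/day.
E = dPW/dt + P − C = (+12.533) + 25 − (35.1) = 2.4 mm/day.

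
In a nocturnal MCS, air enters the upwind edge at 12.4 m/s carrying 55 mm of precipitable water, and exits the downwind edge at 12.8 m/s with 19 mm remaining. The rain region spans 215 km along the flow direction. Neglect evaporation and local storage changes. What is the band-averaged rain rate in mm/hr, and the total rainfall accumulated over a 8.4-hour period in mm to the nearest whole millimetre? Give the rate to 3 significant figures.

R ≈ 7.35 mm/hr; total ≈ 62 mm

Column moisture flux per unit crosswind length is F = V × PW.
Inflow: F_in = 12.4 × 55 = 682 mm·m/s
Outflow: F_out = 12.8 × 19 = 243.2 mm·m/s
Steady-state rate R = (F_in − F_out)/L = (682 − 243.2) / 215000 m = 2.041e-03 mm/s.
R = 2.041e-03 × 3600 = 7.35 mm/hr.
Over 8.4 h: total = 7.35 × 8.4 = 61.74 ≈ 62 mm.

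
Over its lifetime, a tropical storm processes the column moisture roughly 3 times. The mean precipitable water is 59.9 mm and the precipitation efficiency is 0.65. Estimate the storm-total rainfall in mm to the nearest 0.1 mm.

Each cycle deposits ε × PW = 0.65 × 59.9 = 38.935 mm.
Over 3 cycles: 3 × 38.935 = 116.8 mm.

rainfall ≈ 116.8 mm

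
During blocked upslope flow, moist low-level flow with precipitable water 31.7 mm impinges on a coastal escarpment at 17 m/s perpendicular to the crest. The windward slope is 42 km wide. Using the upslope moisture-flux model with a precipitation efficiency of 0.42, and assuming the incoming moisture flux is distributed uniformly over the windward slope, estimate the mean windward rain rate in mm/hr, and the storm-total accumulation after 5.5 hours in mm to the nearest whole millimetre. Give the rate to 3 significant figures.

R ≈ 19.4 mm/hr; total ≈ 107 mm

Incoming column moisture flux per unit ridge length: F = V × PW = 17 × 31.7 = 538.9 mm·m/s.
Spread over the 42 km slope with efficiency ε = 0.42: R = ε·F/W = 0.42 × 538.9 / 42000 m = 5.389e-03 mm/s.
R = 5.389e-03 × 3600 = 19.4 mm/hr.
Over 5.5 h: total = 19.4 × 5.5 = 106.7 ≈ 107 mm.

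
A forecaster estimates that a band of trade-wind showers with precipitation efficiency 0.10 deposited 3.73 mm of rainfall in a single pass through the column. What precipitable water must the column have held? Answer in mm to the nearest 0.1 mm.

PW = rainfall / ε = 3.73 / 0.10 = 37.3 mm.

PW ≈ 37.3 mm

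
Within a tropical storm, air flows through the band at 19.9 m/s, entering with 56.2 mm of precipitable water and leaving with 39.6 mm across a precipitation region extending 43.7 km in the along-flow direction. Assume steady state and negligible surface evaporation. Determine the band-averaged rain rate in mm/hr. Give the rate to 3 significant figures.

R ≈ 27.2 mm/hr

Column moisture flux per unit crosswind length is F = V × PW.
Inflow: F_in = 19.9 × 56.2 = 1118.38 mm·m/s
Outflow: F_out = 19.9 × 39.6 = 788.04 mm·m/s
Steady-state rate R = (F_in − F_out)/L = (1118.38 − 788.04) / 43700 m = 7.559e-03 mm/s.
R = 7.559e-03 × 3600 = 27.2 mm/hr.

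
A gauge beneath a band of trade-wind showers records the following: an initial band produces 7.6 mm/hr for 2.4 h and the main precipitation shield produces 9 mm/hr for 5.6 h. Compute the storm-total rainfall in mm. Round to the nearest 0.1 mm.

Total = Σ Rᵢ Δtᵢ = 7.6 × 2.4 + 9 × 5.6
      = 18.24 + 50.4 = 68.6 mm.

total ≈ 68.6 mm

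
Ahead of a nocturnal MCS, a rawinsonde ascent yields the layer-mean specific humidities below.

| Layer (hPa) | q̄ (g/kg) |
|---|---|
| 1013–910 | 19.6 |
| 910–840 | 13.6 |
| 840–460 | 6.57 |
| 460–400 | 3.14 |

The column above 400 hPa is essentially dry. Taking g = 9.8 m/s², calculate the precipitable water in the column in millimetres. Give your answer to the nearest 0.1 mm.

PW ≈ 57.7 mm

Precipitable water is the column-integrated vapour mass per unit area: PW = (1/g) Σ q̄ Δp, with q in kg/kg and Δp in Pa (1 kg/m² of water = 1 mm).
Layer 1013–910 hPa: Δp = 103 hPa = 10300 Pa, q̄ = 0.0196 kg/kg → 0.0196 × 10300 / 9.8 = 20.60 mm
Layer 910–840 hPa: Δp = 70 hPa = 7000 Pa, q̄ = 0.0136 kg/kg → 0.0136 × 7000 / 9.8 = 9.71 mm
Layer 840–460 hPa: Δp = 380 hPa = 38000 Pa, q̄ = 0.00657 kg/kg → 0.00657 × 38000 / 9.8 = 25.48 mm
Layer 460–400 hPa: Δp = 60 hPa = 6000 Pa, q̄ = 0.00314 kg/kg → 0.00314 × 6000 / 9.8 = 1.92 mm
PW = 20.60 + 9.71 + 25.48 + 1.92 = 57.71 ≈ 57.7 mm.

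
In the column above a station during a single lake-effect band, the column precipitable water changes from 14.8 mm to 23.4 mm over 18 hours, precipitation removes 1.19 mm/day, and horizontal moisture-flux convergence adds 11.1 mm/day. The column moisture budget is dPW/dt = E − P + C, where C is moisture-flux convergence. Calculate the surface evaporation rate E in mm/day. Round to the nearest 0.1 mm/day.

dPW/dt = (23.4 − 14.8) mm / (18/24 day) = +11.467 mm/day.
E = dPW/dt + P − C = (+11.467) + 1.19 − (11.1) = 1.6 mm/day.

E ≈ 1.6 mm/day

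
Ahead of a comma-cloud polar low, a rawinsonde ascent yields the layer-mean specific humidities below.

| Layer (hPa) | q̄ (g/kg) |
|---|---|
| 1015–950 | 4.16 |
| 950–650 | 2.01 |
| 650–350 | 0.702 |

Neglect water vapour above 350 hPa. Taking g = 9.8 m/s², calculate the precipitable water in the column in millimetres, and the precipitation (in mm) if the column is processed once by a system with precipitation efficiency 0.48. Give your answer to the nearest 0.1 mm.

PW ≈ 11.1 mm; precipitation ≈ 5.3 mm

Precipitable water is the column-integrated vapour mass per unit area: PW = (1/g) Σ q̄ Δp, with q in kg/kg and Δp in Pa (1 kg/m² of water = 1 mm).
Layer 1015–950 hPa: Δp = 65 hPa = 6500 Pa, q̄ = 0.00416 kg/kg → 0.00416 × 6500 / 9.8 = 2.76 mm
Layer 950–650 hPa: Δp = 300 hPa = 30000 Pa, q̄ = 0.00201 kg/kg → 0.00201 × 30000 / 9.8 = 6.15 mm
Layer 650–350 hPa: Δp = 300 hPa = 30000 Pa, q̄ = 0.000702 kg/kg → 0.000702 × 30000 / 9.8 = 2.15 mm
PW = 2.76 + 6.15 + 2.15 = 11.06 ≈ 11.1 mm.
Precipitation = ε × PW = 0.48 × 11.1 = 5.3 mm.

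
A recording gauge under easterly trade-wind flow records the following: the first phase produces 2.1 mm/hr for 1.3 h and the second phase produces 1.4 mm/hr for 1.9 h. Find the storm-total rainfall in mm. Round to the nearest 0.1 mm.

Total = Σ Rᵢ Δtᵢ = 2.1 × 1.3 + 1.4 × 1.9
      = 2.73 + 2.66 = 5.4 mm.

total ≈ 5.4 mm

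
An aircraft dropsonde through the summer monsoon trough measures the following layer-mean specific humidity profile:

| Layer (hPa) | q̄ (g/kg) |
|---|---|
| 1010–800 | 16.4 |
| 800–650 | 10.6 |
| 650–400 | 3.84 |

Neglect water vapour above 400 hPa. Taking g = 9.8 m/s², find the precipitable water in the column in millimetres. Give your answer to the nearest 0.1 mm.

PW ≈ 61.2 mm

Precipitable water is the column-integrated vapour mass per unit area: PW = (1/g) Σ q̄ Δp, with q in kg/kg and Δp in Pa (1 kg/m² of water = 1 mm).
Layer 1010–800 hPa: Δp = 210 hPa = 21000 Pa, q̄ = 0.0164 kg/kg → 0.0164 × 21000 / 9.8 = 35.14 mm
Layer 800–650 hPa: Δp = 150 hPa = 15000 Pa, q̄ = 0.0106 kg/kg → 0.0106 × 15000 / 9.8 = 16.22 mm
Layer 650–400 hPa: Δp = 250 hPa = 25000 Pa, q̄ = 0.00384 kg/kg → 0.00384 × 25000 / 9.8 = 9.80 mm
PW = 35.14 + 16.22 + 9.80 = 61.16 ≈ 61.2 mm.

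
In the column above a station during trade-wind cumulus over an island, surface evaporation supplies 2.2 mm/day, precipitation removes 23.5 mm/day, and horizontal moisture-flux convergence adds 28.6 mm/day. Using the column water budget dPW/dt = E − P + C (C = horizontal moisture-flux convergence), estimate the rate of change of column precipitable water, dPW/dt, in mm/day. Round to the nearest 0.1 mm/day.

dPW/dt = E − P + C = 2.2 − 23.5 + (28.6) = 7.3 mm/day.

dPW/dt ≈ 7.3 mm/day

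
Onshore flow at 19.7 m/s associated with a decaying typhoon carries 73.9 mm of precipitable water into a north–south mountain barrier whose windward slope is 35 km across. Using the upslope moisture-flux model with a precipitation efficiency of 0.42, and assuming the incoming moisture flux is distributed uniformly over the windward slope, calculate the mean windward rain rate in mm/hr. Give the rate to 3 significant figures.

R ≈ 62.9 mm/hr

Incoming column moisture flux per unit ridge length: F = V × PW = 19.7 × 73.9 = 1455.83 mm·m/s.
Spread over the 35 km slope with efficiency ε = 0.42: R = ε·F/W = 0.42 × 1455.83 / 35000 m = 1.747e-02 mm/s.
R = 1.747e-02 × 3600 = 62.9 mm/hr.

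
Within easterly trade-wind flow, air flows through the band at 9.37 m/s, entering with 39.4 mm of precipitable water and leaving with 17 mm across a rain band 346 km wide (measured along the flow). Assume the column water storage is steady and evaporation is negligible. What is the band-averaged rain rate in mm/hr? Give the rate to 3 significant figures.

R ≈ 2.18 mm/hr

Column moisture flux per unit crosswind length is F = V × PW.
Inflow: F_in = 9.37 × 39.4 = 369.178 mm·m/s
Outflow: F_out = 9.37 × 17 = 159.29 mm·m/s
Steady-state rate R = (F_in − F_out)/L = (369.178 − 159.29) / 346000 m = 6.066e-04 mm/s.
R = 6.066e-04 × 3600 = 2.18 mm/hr.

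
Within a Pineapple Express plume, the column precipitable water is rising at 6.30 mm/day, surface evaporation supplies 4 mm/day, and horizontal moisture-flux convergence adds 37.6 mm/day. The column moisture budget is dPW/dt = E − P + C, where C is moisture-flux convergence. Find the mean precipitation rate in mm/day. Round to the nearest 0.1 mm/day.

dPW/dt = +6.30 mm/day.
P = E + C − dPW/dt = 4 + (37.6) − (+6.30) = 35.3 mm/day.

P ≈ 35.3 mm/day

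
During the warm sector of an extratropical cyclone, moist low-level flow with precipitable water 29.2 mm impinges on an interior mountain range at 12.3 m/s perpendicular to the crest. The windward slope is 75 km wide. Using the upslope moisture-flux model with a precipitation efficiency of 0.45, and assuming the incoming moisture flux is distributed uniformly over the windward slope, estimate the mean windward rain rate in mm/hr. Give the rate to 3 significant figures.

R ≈ 7.76 mm/hr

Incoming column moisture flux per unit ridge length: F = V × PW = 12.3 × 29.2 = 359.16 mm·m/s.
Spread over the 75 km slope with efficiency ε = 0.45: R = ε·F/W = 0.45 × 359.16 / 75000 m = 2.155e-03 mm/s.
R = 2.155e-03 × 3600 = 7.76 mm/hr.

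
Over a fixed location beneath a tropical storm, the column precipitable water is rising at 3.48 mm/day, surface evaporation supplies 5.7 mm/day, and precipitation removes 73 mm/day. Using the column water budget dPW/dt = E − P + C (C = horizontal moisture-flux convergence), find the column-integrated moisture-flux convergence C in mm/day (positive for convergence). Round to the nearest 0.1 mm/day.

dPW/dt = +3.48 mm/day.
C = dPW/dt − E + P = (+3.48) − 5.7 + 73 = 70.8 mm/day.

C ≈ 70.8 mm/day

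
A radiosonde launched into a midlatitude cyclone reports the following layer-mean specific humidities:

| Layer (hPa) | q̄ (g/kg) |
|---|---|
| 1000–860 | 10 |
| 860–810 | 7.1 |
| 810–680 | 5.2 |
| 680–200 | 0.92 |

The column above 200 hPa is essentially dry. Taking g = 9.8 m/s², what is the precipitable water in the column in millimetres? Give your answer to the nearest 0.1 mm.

Precipitable water is the column-integrated vapour mass per unit area: PW = (1/g) Σ q̄ Δp, with q in kg/kg and Δp in Pa (1 kg/m² of water = 1 mm).
Layer 1000–860 hPa: Δp = 140 hPa = 14000 Pa, q̄ = 0.01 kg/kg → 0.01 × 14000 / 9.8 = 14.29 mm
Layer 860–810 hPa: Δp = 50 hPa = 5000 Pa, q̄ = 0.0071 kg/kg → 0.0071 × 5000 / 9.8 = 3.62 mm
Layer 810–680 hPa: Δp = 130 hPa = 13000 Pa, q̄ = 0.0052 kg/kg → 0.0052 × 13000 / 9.8 = 6.90 mm
Layer 680–200 hPa: Δp = 480 hPa = 48000 Pa, q̄ = 0.00092 kg/kg → 0.00092 × 48000 / 9.8 = 4.51 mm
PW = 14.29 + 3.62 + 6.90 + 4.51 = 29.32 ≈ 29.3 mm.

PW ≈ 29.3 mm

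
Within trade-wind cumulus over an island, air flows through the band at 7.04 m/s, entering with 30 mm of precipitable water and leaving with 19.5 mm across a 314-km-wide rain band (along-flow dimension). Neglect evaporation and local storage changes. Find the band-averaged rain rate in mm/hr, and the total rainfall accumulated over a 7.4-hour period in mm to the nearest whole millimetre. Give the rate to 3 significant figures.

R ≈ 0.847 mm/hr; total ≈ 6 mm

Column moisture flux per unit crosswind length is F = V × PW.
Inflow: F_in = 7.04 × 30 = 211.2 mm·m/s
Outflow: F_out = 7.04 × 19.5 = 137.28 mm·m/s
Steady-state rate R = (F_in − F_out)/L = (211.2 − 137.28) / 314000 m = 2.354e-04 mm/s.
R = 2.354e-04 × 3600 = 0.847 mm/hr.
Over 7.4 h: total = 0.847 × 7.4 = 6.2678 ≈ 6 mm.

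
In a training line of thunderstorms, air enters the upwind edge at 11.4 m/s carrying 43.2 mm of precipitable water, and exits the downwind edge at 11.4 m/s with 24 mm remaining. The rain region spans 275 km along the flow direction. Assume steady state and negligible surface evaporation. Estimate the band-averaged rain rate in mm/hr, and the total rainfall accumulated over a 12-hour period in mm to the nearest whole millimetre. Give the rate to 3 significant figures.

Column moisture flux per unit crosswind length is F = V × PW.
Inflow: F_in = 11.4 × 43.2 = 492.48 mm·m/s
Outflow: F_out = 11.4 × 24 = 273.6 mm·m/s
Steady-state rate R = (F_in − F_out)/L = (492.48 − 273.6) / 275000 m = 7.959e-04 mm/s.
R = 7.959e-04 × 3600 = 2.87 mm/hr.
Over 12 h: total = 2.87 × 12 = 34.44 ≈ 34 mm.

R ≈ 2.87 mm/hr; total ≈ 34 mm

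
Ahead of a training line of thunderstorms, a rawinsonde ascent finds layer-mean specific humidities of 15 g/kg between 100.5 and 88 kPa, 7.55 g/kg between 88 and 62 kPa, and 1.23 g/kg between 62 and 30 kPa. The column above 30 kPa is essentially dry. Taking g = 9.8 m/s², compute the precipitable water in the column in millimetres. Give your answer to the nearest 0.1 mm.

PW ≈ 43.2 mm

Precipitable water is the column-integrated vapour mass per unit area: PW = (1/g) Σ q̄ Δp, with q in kg/kg and Δp in Pa (1 kg/m² of water = 1 mm).
Layer 100.5–88 kPa: Δp = 125 hPa = 12500 Pa, q̄ = 0.015 kg/kg → 0.015 × 12500 / 9.8 = 19.13 mm
Layer 88–62 kPa: Δp = 260 hPa = 26000 Pa, q̄ = 0.00755 kg/kg → 0.00755 × 26000 / 9.8 = 20.03 mm
Layer 62–30 kPa: Δp = 320 hPa = 32000 Pa, q̄ = 0.00123 kg/kg → 0.00123 × 32000 / 9.8 = 4.02 mm
PW = 19.13 + 20.03 + 4.02 = 43.18 ≈ 43.2 mm.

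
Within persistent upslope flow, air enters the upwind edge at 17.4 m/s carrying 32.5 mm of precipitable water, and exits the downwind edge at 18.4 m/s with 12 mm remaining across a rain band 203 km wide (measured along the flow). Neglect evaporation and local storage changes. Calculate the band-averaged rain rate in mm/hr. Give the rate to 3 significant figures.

R ≈ 6.11 mm/hr

Column moisture flux per unit crosswind length is F = V × PW.
Inflow: F_in = 17.4 × 32.5 = 565.5 mm·m/s
Outflow: F_out = 18.4 × 12 = 220.8 mm·m/s
Steady-state rate R = (F_in − F_out)/L = (565.5 − 220.8) / 203000 m = 1.698e-03 mm/s.
R = 1.698e-03 × 3600 = 6.11 mm/hr.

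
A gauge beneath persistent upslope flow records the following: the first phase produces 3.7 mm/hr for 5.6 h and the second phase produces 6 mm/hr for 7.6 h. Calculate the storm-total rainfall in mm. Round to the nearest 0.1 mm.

total ≈ 66.3 mm

Total = Σ Rᵢ Δtᵢ = 3.7 × 5.6 + 6 × 7.6
      = 20.72 + 45.6 = 66.3 mm.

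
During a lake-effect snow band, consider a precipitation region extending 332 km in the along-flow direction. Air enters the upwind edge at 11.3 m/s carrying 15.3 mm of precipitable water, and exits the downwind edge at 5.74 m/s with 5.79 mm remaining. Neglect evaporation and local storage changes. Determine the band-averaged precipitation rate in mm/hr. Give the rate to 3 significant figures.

R ≈ 1.51 mm/hr

Column moisture flux per unit crosswind length is F = V × PW.
Inflow: F_in = 11.3 × 15.3 = 172.89 mm·m/s
Outflow: F_out = 5.74 × 5.79 = 33.2346 mm·m/s
Steady-state rate R = (F_in − F_out)/L = (172.89 − 33.2346) / 332000 m = 4.206e-04 mm/s.
R = 4.206e-04 × 3600 = 1.51 mm/hr.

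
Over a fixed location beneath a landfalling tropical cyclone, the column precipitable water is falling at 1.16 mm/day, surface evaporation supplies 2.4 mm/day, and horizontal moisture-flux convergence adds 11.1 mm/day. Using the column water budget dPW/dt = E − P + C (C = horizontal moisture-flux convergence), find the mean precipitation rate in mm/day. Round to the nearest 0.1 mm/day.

dPW/dt = -1.16 mm/day.
P = E + C − dPW/dt = 2.4 + (11.1) − (-1.16) = 14.7 mm/day.

P ≈ 14.7 mm/day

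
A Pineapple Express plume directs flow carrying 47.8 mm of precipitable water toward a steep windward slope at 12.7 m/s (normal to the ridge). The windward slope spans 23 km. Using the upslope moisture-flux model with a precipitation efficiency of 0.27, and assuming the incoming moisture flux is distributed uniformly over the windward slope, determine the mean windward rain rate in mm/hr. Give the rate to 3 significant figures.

Incoming column moisture flux per unit ridge length: F = V × PW = 12.7 × 47.8 = 607.06 mm·m/s.
Spread over the 23 km slope with efficiency ε = 0.27: R = ε·F/W = 0.27 × 607.06 / 23000 m = 7.126e-03 mm/s.
R = 7.126e-03 × 3600 = 25.7 mm/hr.

R ≈ 25.7 mm/hr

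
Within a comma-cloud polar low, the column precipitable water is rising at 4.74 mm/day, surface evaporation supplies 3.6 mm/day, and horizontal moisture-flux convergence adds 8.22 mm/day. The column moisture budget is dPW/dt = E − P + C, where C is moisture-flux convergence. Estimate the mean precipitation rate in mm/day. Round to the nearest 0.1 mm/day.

dPW/dt = +4.74 mm/day.
P = E + C − dPW/dt = 3.6 + (8.22) − (+4.74) = 7.1 mm/day.

P ≈ 7.1 mm/day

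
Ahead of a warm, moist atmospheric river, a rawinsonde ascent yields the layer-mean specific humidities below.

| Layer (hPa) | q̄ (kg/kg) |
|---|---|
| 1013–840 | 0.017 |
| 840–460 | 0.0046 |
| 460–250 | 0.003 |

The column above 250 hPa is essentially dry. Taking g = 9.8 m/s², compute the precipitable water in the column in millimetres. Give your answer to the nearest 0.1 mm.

Precipitable water is the column-integrated vapour mass per unit area: PW = (1/g) Σ q̄ Δp, with q in kg/kg and Δp in Pa (1 kg/m² of water = 1 mm).
Layer 1013–840 hPa: Δp = 173 hPa = 17300 Pa, q̄ = 0.017 kg/kg → 0.017 × 17300 / 9.8 = 30.01 mm
Layer 840–460 hPa: Δp = 380 hPa = 38000 Pa, q̄ = 0.0046 kg/kg → 0.0046 × 38000 / 9.8 = 17.84 mm
Layer 460–250 hPa: Δp = 210 hPa = 21000 Pa, q̄ = 0.003 kg/kg → 0.003 × 21000 / 9.8 = 6.43 mm
PW = 30.01 + 17.84 + 6.43 = 54.28 ≈ 54.3 mm.

PW ≈ 54.3 mm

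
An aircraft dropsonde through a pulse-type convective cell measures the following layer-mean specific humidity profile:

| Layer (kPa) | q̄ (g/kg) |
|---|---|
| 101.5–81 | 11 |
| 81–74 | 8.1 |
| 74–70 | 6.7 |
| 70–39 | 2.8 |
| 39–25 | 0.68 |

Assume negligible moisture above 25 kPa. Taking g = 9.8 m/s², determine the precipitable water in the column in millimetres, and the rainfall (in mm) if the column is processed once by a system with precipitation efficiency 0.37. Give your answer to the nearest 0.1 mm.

Precipitable water is the column-integrated vapour mass per unit area: PW = (1/g) Σ q̄ Δp, with q in kg/kg and Δp in Pa (1 kg/m² of water = 1 mm).
Layer 101.5–81 kPa: Δp = 205 hPa = 20500 Pa, q̄ = 0.011 kg/kg → 0.011 × 20500 / 9.8 = 23.01 mm
Layer 81–74 kPa: Δp = 70 hPa = 7000 Pa, q̄ = 0.0081 kg/kg → 0.0081 × 7000 / 9.8 = 5.79 mm
Layer 74–70 kPa: Δp = 40 hPa = 4000 Pa, q̄ = 0.0067 kg/kg → 0.0067 × 4000 / 9.8 = 2.73 mm
Layer 70–39 kPa: Δp = 310 hPa = 31000 Pa, q̄ = 0.0028 kg/kg → 0.0028 × 31000 / 9.8 = 8.86 mm
Layer 39–25 kPa: Δp = 140 hPa = 14000 Pa, q̄ = 0.00068 kg/kg → 0.00068 × 14000 / 9.8 = 0.97 mm
PW = 23.01 + 5.79 + 2.73 + 8.86 + 0.97 = 41.36 ≈ 41.4 mm.
Rainfall = ε × PW = 0.37 × 41.4 = 15.3 mm.

PW ≈ 41.4 mm; rainfall ≈ 15.3 mm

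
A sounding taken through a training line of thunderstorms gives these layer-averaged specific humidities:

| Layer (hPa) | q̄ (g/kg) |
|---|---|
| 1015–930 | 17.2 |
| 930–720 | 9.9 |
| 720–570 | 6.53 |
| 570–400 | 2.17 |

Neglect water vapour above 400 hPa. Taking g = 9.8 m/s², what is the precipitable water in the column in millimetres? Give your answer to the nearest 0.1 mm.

Precipitable water is the column-integrated vapour mass per unit area: PW = (1/g) Σ q̄ Δp, with q in kg/kg and Δp in Pa (1 kg/m² of water = 1 mm).
Layer 1015–930 hPa: Δp = 85 hPa = 8500 Pa, q̄ = 0.0172 kg/kg → 0.0172 × 8500 / 9.8 = 14.92 mm
Layer 930–720 hPa: Δp = 210 hPa = 21000 Pa, q̄ = 0.0099 kg/kg → 0.0099 × 21000 / 9.8 = 21.21 mm
Layer 720–570 hPa: Δp = 150 hPa = 15000 Pa, q̄ = 0.00653 kg/kg → 0.00653 × 15000 / 9.8 = 9.99 mm
Layer 570–400 hPa: Δp = 170 hPa = 17000 Pa, q̄ = 0.00217 kg/kg → 0.00217 × 17000 / 9.8 = 3.76 mm
PW = 14.92 + 21.21 + 9.99 + 3.76 = 49.88 ≈ 49.9 mm.

PW ≈ 49.9 mm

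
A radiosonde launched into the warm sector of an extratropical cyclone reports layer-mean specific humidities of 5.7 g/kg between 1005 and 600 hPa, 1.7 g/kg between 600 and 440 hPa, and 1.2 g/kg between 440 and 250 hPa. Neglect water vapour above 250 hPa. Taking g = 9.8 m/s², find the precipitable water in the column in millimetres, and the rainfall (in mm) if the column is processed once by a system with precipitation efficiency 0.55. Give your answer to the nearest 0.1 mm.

Precipitable water is the column-integrated vapour mass per unit area: PW = (1/g) Σ q̄ Δp, with q in kg/kg and Δp in Pa (1 kg/m² of water = 1 mm).
Layer 1005–600 hPa: Δp = 405 hPa = 40500 Pa, q̄ = 0.0057 kg/kg → 0.0057 × 40500 / 9.8 = 23.56 mm
Layer 600–440 hPa: Δp = 160 hPa = 16000 Pa, q̄ = 0.0017 kg/kg → 0.0017 × 16000 / 9.8 = 2.78 mm
Layer 440–250 hPa: Δp = 190 hPa = 19000 Pa, q̄ = 0.0012 kg/kg → 0.0012 × 19000 / 9.8 = 2.33 mm
PW = 23.56 + 2.78 + 2.33 = 28.67 ≈ 28.7 mm.
Rainfall = ε × PW = 0.55 × 28.7 = 15.8 mm.

PW ≈ 28.7 mm; rainfall ≈ 15.8 mm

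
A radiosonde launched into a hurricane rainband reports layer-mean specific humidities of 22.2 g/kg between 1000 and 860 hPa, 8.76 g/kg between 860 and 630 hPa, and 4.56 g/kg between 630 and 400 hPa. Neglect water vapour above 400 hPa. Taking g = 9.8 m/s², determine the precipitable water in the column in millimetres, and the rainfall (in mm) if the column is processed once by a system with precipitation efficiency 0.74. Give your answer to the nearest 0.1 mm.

PW ≈ 63.0 mm; rainfall ≈ 46.6 mm

Precipitable water is the column-integrated vapour mass per unit area: PW = (1/g) Σ q̄ Δp, with q in kg/kg and Δp in Pa (1 kg/m² of water = 1 mm).
Layer 1000–860 hPa: Δp = 140 hPa = 14000 Pa, q̄ = 0.0222 kg/kg → 0.0222 × 14000 / 9.8 = 31.71 mm
Layer 860–630 hPa: Δp = 230 hPa = 23000 Pa, q̄ = 0.00876 kg/kg → 0.00876 × 23000 / 9.8 = 20.56 mm
Layer 630–400 hPa: Δp = 230 hPa = 23000 Pa, q̄ = 0.00456 kg/kg → 0.00456 × 23000 / 9.8 = 10.70 mm
PW = 31.71 + 20.56 + 10.70 = 62.97 ≈ 63.0 mm.
Rainfall = ε × PW = 0.74 × 63.0 = 46.6 mm.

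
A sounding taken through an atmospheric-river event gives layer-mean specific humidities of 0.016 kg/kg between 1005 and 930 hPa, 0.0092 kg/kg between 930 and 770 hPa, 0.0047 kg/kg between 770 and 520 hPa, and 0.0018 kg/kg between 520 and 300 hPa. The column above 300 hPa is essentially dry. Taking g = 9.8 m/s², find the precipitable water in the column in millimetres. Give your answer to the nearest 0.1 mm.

PW ≈ 43.3 mm

Precipitable water is the column-integrated vapour mass per unit area: PW = (1/g) Σ q̄ Δp, with q in kg/kg and Δp in Pa (1 kg/m² of water = 1 mm).
Layer 1005–930 hPa: Δp = 75 hPa = 7500 Pa, q̄ = 0.016 kg/kg → 0.016 × 7500 / 9.8 = 12.24 mm
Layer 930–770 hPa: Δp = 160 hPa = 16000 Pa, q̄ = 0.0092 kg/kg → 0.0092 × 16000 / 9.8 = 15.02 mm
Layer 770–520 hPa: Δp = 250 hPa = 25000 Pa, q̄ = 0.0047 kg/kg → 0.0047 × 25000 / 9.8 = 11.99 mm
Layer 520–300 hPa: Δp = 220 hPa = 22000 Pa, q̄ = 0.0018 kg/kg → 0.0018 × 22000 / 9.8 = 4.04 mm
PW = 12.24 + 15.02 + 11.99 + 4.04 = 43.29 ≈ 43.3 mm.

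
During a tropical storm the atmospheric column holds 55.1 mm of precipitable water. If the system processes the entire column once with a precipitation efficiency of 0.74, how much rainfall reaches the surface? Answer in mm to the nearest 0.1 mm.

Rainfall = ε × PW = 0.74 × 55.1 = 40.8 mm.

rainfall ≈ 40.8 mm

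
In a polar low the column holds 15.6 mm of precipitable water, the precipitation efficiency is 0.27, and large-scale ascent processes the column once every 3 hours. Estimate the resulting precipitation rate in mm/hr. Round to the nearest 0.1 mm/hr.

R ≈ 1.4 mm/hr

Each overturning extracts ε × PW = 0.27 × 15.6 = 4.212 mm.
Rate = ε·PW / τ = 4.212 / 3 h = 1.4 mm/hr.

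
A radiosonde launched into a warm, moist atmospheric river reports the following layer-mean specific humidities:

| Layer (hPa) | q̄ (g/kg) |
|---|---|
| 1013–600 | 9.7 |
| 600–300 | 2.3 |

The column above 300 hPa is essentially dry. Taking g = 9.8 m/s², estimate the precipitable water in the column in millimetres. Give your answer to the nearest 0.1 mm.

PW ≈ 47.9 mm

Precipitable water is the column-integrated vapour mass per unit area: PW = (1/g) Σ q̄ Δp, with q in kg/kg and Δp in Pa (1 kg/m² of water = 1 mm).
Layer 1013–600 hPa: Δp = 413 hPa = 41300 Pa, q̄ = 0.0097 kg/kg → 0.0097 × 41300 / 9.8 = 40.88 mm
Layer 600–300 hPa: Δp = 300 hPa = 30000 Pa, q̄ = 0.0023 kg/kg → 0.0023 × 30000 / 9.8 = 7.04 mm
PW = 40.88 + 7.04 = 47.92 ≈ 47.9 mm.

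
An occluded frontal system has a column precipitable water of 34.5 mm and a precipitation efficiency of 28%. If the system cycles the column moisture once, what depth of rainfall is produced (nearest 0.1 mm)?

rainfall ≈ 9.7 mm

Rainfall = ε × PW = 0.28 × 34.5 = 9.7 mm.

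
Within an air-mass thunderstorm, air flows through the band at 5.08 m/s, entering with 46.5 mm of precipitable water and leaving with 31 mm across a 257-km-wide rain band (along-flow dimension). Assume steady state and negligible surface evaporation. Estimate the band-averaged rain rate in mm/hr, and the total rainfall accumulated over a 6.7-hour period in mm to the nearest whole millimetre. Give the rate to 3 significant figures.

R ≈ 1.10 mm/hr; total ≈ 7 mm

Column moisture flux per unit crosswind length is F = V × PW.
Inflow: F_in = 5.08 × 46.5 = 236.22 mm·m/s
Outflow: F_out = 5.08 × 31 = 157.48 mm·m/s
Steady-state rate R = (F_in − F_out)/L = (236.22 − 157.48) / 257000 m = 3.064e-04 mm/s.
R = 3.064e-04 × 3600 = 1.10 mm/hr.
Over 6.7 h: total = 1.10 × 6.7 = 7.37 ≈ 7 mm.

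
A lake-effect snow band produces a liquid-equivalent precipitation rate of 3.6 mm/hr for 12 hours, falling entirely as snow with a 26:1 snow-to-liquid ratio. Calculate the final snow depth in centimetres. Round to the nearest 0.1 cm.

Liquid-equivalent depth = 3.6 × 12 = 43.2 mm.
Snow depth = 43.2 mm × 26 = 1123.2 mm = 112.3 cm.

snow depth ≈ 112.3 cm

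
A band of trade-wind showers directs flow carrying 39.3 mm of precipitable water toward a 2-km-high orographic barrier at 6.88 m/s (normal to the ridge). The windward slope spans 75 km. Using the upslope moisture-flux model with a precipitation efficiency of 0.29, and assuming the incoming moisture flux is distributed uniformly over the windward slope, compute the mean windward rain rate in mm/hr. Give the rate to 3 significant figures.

R ≈ 3.76 mm/hr

Incoming column moisture flux per unit ridge length: F = V × PW = 6.88 × 39.3 = 270.384 mm·m/s.
Spread over the 75 km slope with efficiency ε = 0.29: R = ε·F/W = 0.29 × 270.384 / 75000 m = 1.045e-03 mm/s.
R = 1.045e-03 × 3600 = 3.76 mm/hr.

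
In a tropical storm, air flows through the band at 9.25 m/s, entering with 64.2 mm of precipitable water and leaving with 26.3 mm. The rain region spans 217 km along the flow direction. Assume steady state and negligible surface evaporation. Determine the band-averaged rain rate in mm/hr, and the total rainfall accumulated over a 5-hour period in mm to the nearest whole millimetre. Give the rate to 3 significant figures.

R ≈ 5.82 mm/hr; total ≈ 29 mm

Column moisture flux per unit crosswind length is F = V × PW.
Inflow: F_in = 9.25 × 64.2 = 593.85 mm·m/s
Outflow: F_out = 9.25 × 26.3 = 243.275 mm·m/s
Steady-state rate R = (F_in − F_out)/L = (593.85 − 243.275) / 217000 m = 1.616e-03 mm/s.
R = 1.616e-03 × 3600 = 5.82 mm/hr.
Over 5 h: total = 5.82 × 5 = 29.1 ≈ 29 mm.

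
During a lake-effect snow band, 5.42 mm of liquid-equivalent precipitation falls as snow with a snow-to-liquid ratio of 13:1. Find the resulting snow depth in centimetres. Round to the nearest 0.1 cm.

snow depth ≈ 7.0 cm

Snow depth = liquid × ratio = 5.42 mm × 13 = 70.46 mm = 7.0 cm.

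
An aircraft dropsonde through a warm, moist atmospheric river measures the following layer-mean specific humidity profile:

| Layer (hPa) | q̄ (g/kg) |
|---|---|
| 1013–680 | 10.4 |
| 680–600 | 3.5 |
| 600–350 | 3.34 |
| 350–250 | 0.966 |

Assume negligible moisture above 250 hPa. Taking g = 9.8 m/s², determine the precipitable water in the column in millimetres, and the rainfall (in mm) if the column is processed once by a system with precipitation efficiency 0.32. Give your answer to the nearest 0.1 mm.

PW ≈ 47.7 mm; rainfall ≈ 15.3 mm

Precipitable water is the column-integrated vapour mass per unit area: PW = (1/g) Σ q̄ Δp, with q in kg/kg and Δp in Pa (1 kg/m² of water = 1 mm).
Layer 1013–680 hPa: Δp = 333 hPa = 33300 Pa, q̄ = 0.0104 kg/kg → 0.0104 × 33300 / 9.8 = 35.34 mm
Layer 680–600 hPa: Δp = 80 hPa = 8000 Pa, q̄ = 0.0035 kg/kg → 0.0035 × 8000 / 9.8 = 2.86 mm
Layer 600–350 hPa: Δp = 250 hPa = 25000 Pa, q̄ = 0.00334 kg/kg → 0.00334 × 25000 / 9.8 = 8.52 mm
Layer 350–250 hPa: Δp = 100 hPa = 10000 Pa, q̄ = 0.000966 kg/kg → 0.000966 × 10000 / 9.8 = 0.99 mm
PW = 35.34 + 2.86 + 8.52 + 0.99 = 47.71 ≈ 47.7 mm.
Rainfall = ε × PW = 0.32 × 47.7 = 15.3 mm.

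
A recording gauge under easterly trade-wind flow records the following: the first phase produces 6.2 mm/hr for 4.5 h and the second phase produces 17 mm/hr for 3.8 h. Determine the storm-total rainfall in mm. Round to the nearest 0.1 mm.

Total = Σ Rᵢ Δtᵢ = 6.2 × 4.5 + 17 × 3.8
      = 27.9 + 64.6 = 92.5 mm.

total ≈ 92.5 mm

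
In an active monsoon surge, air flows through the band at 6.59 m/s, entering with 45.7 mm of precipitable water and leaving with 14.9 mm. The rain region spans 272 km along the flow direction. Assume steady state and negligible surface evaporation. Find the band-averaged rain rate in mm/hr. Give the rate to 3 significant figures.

R ≈ 2.69 mm/hr

Column moisture flux per unit crosswind length is F = V × PW.
Inflow: F_in = 6.59 × 45.7 = 301.163 mm·m/s
Outflow: F_out = 6.59 × 14.9 = 98.191 mm·m/s
Steady-state rate R = (F_in − F_out)/L = (301.163 − 98.191) / 272000 m = 7.462e-04 mm/s.
R = 7.462e-04 × 3600 = 2.69 mm/hr.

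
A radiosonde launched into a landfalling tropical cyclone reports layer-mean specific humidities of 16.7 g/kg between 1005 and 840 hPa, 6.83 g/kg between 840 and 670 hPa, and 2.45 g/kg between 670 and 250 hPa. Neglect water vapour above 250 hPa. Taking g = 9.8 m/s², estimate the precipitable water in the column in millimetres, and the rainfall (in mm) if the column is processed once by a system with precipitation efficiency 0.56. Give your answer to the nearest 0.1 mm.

Precipitable water is the column-integrated vapour mass per unit area: PW = (1/g) Σ q̄ Δp, with q in kg/kg and Δp in Pa (1 kg/m² of water = 1 mm).
Layer 1005–840 hPa: Δp = 165 hPa = 16500 Pa, q̄ = 0.0167 kg/kg → 0.0167 × 16500 / 9.8 = 28.12 mm
Layer 840–670 hPa: Δp = 170 hPa = 17000 Pa, q̄ = 0.00683 kg/kg → 0.00683 × 17000 / 9.8 = 11.85 mm
Layer 670–250 hPa: Δp = 420 hPa = 42000 Pa, q̄ = 0.00245 kg/kg → 0.00245 × 42000 / 9.8 = 10.50 mm
PW = 28.12 + 11.85 + 10.50 = 50.47 ≈ 50.5 mm.
Rainfall = ε × PW = 0.56 × 50.5 = 28.3 mm.

PW ≈ 50.5 mm; rainfall ≈ 28.3 mm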